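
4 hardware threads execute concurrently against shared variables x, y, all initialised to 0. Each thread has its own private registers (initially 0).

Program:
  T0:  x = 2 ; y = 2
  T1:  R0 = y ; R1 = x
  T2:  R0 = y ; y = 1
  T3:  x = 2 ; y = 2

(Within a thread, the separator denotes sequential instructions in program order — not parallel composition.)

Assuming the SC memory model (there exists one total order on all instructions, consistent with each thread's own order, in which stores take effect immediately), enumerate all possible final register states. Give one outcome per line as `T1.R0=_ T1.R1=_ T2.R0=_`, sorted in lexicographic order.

T1.R0=0 T1.R1=0 T2.R0=0
T1.R0=0 T1.R1=0 T2.R0=2
T1.R0=0 T1.R1=2 T2.R0=0
T1.R0=0 T1.R1=2 T2.R0=2
T1.R0=1 T1.R1=0 T2.R0=0
T1.R0=1 T1.R1=2 T2.R0=0
T1.R0=1 T1.R1=2 T2.R0=2
T1.R0=2 T1.R1=2 T2.R0=0
T1.R0=2 T1.R1=2 T2.R0=2

outcome vector order: (T1.R0,T1.R1,T2.R0)
|SC outcomes| = 9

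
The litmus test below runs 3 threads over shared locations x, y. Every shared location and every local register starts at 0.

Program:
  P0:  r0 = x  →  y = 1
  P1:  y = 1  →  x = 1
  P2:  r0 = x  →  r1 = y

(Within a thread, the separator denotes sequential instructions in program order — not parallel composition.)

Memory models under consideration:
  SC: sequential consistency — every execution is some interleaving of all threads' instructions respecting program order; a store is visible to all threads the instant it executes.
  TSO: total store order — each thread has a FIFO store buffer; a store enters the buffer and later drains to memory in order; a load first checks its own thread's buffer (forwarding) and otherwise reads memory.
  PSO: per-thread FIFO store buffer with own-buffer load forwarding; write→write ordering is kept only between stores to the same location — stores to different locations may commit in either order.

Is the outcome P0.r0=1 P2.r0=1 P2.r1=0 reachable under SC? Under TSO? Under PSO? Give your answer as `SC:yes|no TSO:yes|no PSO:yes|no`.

outcome vector order: (P0.r0,P2.r0,P2.r1)
SC: 6 outcomes — {<0 0 0>, <0 0 1>, <0 1 1>, <1 0 0>, <1 0 1>, <1 1 1>}
TSO: 6 outcomes — {<0 0 0>, <0 0 1>, <0 1 1>, <1 0 0>, <1 0 1>, <1 1 1>}
PSO: 8 outcomes — {<0 0 0>, <0 0 1>, <0 1 0>, <0 1 1>, <1 0 0>, <1 0 1>, <1 1 0>, <1 1 1>}
target <1 1 0> ∈ {PSO}

SC:no TSO:no PSO:yes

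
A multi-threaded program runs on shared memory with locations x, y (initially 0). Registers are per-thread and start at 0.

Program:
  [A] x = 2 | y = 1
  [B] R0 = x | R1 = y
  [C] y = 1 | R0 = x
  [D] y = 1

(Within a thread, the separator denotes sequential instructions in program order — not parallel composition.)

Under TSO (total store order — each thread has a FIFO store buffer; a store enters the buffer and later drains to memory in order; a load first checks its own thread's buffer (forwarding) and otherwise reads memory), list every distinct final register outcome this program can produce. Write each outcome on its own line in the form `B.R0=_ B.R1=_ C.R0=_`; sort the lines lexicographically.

outcome vector order: (B.R0,B.R1,C.R0)
|TSO outcomes| = 8

B.R0=0 B.R1=0 C.R0=0
B.R0=0 B.R1=0 C.R0=2
B.R0=0 B.R1=1 C.R0=0
B.R0=0 B.R1=1 C.R0=2
B.R0=2 B.R1=0 C.R0=0
B.R0=2 B.R1=0 C.R0=2
B.R0=2 B.R1=1 C.R0=0
B.R0=2 B.R1=1 C.R0=2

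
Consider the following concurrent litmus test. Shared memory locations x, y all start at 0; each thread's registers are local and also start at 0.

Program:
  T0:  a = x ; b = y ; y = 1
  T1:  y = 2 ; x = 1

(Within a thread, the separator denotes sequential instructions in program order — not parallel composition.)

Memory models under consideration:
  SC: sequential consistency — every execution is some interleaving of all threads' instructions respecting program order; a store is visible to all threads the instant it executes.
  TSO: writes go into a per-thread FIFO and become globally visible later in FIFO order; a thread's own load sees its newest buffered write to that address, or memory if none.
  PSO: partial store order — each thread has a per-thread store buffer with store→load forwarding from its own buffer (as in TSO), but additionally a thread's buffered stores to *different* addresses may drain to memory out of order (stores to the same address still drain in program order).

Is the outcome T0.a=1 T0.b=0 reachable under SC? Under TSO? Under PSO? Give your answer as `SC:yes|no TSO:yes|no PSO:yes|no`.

outcome vector order: (T0.a,T0.b)
[SC] allowed = {0/0 0/2 1/2}
[TSO] allowed = {0/0 0/2 1/2}
[PSO] allowed = {0/0 0/2 1/0 1/2}
target 1/0 ∈ {PSO}

SC:no TSO:no PSO:yes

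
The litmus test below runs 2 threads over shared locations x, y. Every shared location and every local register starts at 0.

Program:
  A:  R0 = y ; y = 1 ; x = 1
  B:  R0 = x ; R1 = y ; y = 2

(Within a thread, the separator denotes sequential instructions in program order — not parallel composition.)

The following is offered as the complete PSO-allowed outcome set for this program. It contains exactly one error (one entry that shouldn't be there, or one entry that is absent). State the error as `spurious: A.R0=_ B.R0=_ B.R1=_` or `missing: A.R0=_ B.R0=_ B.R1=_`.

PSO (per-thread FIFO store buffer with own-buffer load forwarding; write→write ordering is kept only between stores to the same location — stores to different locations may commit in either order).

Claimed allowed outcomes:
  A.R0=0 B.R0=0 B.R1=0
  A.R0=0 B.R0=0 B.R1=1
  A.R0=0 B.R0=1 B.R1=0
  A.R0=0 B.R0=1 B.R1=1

outcome vector order: (A.R0,B.R0,B.R1)
[PSO] allowed = {000; 001; 010; 011; 200}
PSO∖claimed = {200}

missing: A.R0=2 B.R0=0 B.R1=0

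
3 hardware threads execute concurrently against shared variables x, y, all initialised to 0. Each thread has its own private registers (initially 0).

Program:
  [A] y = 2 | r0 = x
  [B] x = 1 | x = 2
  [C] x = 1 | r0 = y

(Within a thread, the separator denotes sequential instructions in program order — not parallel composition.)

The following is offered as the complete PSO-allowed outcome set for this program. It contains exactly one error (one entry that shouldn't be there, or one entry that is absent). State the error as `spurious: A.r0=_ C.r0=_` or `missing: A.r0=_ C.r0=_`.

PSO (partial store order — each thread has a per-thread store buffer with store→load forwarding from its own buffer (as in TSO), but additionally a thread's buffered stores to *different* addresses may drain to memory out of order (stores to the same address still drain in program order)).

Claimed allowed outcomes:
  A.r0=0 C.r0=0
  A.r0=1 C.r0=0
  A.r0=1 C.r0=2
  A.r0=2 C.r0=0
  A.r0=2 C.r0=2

missing: A.r0=0 C.r0=2

outcome vector order: (A.r0,C.r0)
PSO: 6 outcomes — {(0,0); (0,2); (1,0); (1,2); (2,0); (2,2)}
PSO∖claimed = {(0,2)}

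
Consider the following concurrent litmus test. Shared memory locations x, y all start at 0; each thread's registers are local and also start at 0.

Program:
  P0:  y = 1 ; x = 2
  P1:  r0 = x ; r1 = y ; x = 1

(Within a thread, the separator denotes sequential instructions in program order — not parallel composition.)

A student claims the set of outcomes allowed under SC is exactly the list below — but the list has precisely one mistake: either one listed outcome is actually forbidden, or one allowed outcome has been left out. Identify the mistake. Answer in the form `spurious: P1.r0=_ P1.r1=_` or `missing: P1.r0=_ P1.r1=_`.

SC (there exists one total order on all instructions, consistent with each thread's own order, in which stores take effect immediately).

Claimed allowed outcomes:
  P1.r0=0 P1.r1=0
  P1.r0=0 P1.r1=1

outcome vector order: (P1.r0,P1.r1)
[SC] allowed = {<0 0> <0 1> <2 1>}
SC∖claimed = {<2 1>}

missing: P1.r0=2 P1.r1=1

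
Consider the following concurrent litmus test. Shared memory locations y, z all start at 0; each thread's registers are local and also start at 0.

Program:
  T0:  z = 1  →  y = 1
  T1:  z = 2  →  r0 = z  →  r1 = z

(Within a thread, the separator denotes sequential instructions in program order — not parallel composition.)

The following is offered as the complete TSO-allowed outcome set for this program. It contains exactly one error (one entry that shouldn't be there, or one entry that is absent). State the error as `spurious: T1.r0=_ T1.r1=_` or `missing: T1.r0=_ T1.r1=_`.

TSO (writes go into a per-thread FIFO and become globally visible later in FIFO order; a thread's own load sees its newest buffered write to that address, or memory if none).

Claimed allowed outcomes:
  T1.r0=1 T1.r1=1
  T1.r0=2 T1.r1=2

missing: T1.r0=2 T1.r1=1

outcome vector order: (T1.r0,T1.r1)
TSO (3): 11 21 22
TSO∖claimed = {21}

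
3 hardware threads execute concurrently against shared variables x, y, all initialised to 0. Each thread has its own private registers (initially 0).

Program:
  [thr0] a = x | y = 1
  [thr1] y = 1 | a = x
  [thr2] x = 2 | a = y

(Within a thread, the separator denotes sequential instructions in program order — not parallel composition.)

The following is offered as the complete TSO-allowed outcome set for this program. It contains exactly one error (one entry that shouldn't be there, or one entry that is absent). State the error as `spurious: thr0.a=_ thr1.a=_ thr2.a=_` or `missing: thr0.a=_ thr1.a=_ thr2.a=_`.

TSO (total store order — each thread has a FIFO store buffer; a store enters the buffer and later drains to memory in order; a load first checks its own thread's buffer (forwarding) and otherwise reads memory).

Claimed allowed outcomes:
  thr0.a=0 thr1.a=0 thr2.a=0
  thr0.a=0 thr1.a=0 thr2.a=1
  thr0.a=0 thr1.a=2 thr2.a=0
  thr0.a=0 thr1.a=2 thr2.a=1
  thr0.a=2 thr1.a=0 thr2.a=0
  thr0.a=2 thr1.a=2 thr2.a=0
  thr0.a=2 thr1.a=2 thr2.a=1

missing: thr0.a=2 thr1.a=0 thr2.a=1

outcome vector order: (thr0.a,thr1.a,thr2.a)
[TSO] allowed = {<0 0 0>, <0 0 1>, <0 2 0>, <0 2 1>, <2 0 0>, <2 0 1>, <2 2 0>, <2 2 1>}
TSO∖claimed = {<2 0 1>}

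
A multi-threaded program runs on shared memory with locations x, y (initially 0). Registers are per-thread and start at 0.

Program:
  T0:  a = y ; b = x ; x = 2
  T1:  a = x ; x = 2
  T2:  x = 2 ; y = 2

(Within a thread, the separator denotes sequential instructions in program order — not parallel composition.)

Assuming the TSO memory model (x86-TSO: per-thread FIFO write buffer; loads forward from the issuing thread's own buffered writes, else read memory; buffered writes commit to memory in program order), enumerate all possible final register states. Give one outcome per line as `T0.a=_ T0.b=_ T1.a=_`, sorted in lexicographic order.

T0.a=0 T0.b=0 T1.a=0
T0.a=0 T0.b=0 T1.a=2
T0.a=0 T0.b=2 T1.a=0
T0.a=0 T0.b=2 T1.a=2
T0.a=2 T0.b=2 T1.a=0
T0.a=2 T0.b=2 T1.a=2

outcome vector order: (T0.a,T0.b,T1.a)
|TSO outcomes| = 6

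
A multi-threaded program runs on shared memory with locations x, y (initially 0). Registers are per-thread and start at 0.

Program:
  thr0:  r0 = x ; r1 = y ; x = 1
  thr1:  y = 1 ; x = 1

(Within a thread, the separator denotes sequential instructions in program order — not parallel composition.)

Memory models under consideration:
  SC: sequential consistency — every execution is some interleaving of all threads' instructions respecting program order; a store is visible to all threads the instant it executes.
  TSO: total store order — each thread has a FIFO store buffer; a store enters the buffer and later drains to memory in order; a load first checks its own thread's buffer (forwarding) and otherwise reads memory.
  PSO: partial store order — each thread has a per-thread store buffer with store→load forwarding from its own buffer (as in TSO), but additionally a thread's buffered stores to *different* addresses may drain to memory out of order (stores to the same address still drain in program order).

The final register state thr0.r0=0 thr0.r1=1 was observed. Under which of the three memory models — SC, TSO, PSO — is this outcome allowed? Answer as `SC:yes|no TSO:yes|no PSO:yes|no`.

outcome vector order: (thr0.r0,thr0.r1)
under SC → <0 0> <0 1> <1 1>
under TSO → <0 0> <0 1> <1 1>
under PSO → <0 0> <0 1> <1 0> <1 1>
target <0 1> ∈ {SC,TSO,PSO}

SC:yes TSO:yes PSO:yes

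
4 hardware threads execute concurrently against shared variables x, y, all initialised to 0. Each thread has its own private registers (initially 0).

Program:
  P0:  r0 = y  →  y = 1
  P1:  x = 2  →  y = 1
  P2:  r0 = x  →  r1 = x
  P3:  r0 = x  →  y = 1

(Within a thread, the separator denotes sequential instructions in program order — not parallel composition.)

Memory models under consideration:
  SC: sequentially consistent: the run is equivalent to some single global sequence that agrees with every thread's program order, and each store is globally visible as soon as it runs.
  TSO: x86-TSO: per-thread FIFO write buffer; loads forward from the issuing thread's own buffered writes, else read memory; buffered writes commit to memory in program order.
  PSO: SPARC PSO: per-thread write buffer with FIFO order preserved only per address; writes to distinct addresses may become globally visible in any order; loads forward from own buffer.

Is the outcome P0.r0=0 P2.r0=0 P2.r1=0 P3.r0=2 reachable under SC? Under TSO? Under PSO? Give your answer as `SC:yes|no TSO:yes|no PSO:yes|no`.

outcome vector order: (P0.r0,P2.r0,P2.r1,P3.r0)
SC: 12 outcomes — {0000, 0002, 0020, 0022, 0220, 0222, 1000, 1002, 1020, 1022, 1220, 1222}
TSO: 12 outcomes — {0000, 0002, 0020, 0022, 0220, 0222, 1000, 1002, 1020, 1022, 1220, 1222}
PSO: 12 outcomes — {0000, 0002, 0020, 0022, 0220, 0222, 1000, 1002, 1020, 1022, 1220, 1222}
target 0002 ∈ {SC,TSO,PSO}

SC:yes TSO:yes PSO:yes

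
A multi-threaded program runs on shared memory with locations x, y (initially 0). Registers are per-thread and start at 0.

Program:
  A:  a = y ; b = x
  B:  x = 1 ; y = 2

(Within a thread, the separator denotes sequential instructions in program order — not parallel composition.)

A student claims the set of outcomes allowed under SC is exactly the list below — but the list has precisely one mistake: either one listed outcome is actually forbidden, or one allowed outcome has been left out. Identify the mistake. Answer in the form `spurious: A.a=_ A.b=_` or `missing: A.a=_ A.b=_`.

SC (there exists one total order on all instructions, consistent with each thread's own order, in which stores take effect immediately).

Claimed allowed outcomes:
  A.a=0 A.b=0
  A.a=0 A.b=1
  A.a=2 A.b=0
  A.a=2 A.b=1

outcome vector order: (A.a,A.b)
[SC] allowed = {0/0, 0/1, 2/1}
claimed∖SC = {2/0}

spurious: A.a=2 A.b=0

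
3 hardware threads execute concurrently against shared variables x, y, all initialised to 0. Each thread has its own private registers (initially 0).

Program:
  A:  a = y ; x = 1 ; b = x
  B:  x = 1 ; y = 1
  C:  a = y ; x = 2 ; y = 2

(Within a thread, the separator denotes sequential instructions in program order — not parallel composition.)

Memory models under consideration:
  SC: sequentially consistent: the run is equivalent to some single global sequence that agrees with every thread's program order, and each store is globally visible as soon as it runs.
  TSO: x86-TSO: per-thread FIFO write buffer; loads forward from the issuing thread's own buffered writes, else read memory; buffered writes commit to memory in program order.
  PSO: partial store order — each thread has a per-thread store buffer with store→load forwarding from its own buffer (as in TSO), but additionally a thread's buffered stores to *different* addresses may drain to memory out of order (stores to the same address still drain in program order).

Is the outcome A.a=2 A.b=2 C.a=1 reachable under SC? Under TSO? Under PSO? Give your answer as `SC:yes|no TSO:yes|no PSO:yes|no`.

outcome vector order: (A.a,A.b,C.a)
[SC] allowed = {010; 011; 020; 021; 110; 111; 120; 121; 210; 211}
[TSO] allowed = {010; 011; 020; 021; 110; 111; 120; 121; 210; 211}
[PSO] allowed = {010; 011; 020; 021; 110; 111; 120; 121; 210; 211; 220; 221}
target 221 ∈ {PSO}

SC:no TSO:no PSO:yes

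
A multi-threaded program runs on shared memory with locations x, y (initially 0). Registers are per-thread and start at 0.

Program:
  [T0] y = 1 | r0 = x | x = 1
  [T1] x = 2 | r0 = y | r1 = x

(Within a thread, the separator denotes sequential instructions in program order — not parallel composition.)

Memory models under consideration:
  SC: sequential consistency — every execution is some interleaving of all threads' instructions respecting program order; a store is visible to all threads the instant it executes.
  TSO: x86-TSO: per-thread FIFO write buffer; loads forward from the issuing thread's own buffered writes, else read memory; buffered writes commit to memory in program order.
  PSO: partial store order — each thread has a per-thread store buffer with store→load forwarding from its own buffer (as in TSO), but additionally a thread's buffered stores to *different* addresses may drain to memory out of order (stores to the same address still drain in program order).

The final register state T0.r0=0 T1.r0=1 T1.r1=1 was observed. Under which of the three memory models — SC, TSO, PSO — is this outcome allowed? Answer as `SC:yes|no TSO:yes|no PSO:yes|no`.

outcome vector order: (T0.r0,T1.r0,T1.r1)
under SC → 0/1/1 0/1/2 2/0/1 2/0/2 2/1/1 2/1/2
under TSO → 0/0/1 0/0/2 0/1/1 0/1/2 2/0/1 2/0/2 2/1/1 2/1/2
under PSO → 0/0/1 0/0/2 0/1/1 0/1/2 2/0/1 2/0/2 2/1/1 2/1/2
target 0/1/1 ∈ {SC,TSO,PSO}

SC:yes TSO:yes PSO:yes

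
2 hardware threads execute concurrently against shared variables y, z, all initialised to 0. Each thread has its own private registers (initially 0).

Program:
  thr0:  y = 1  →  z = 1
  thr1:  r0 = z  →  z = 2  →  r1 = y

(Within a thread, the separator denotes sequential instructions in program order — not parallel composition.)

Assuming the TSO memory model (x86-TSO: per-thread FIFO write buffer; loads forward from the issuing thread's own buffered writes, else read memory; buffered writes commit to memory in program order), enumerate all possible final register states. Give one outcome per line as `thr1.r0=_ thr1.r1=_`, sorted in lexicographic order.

outcome vector order: (thr1.r0,thr1.r1)
|TSO outcomes| = 3

thr1.r0=0 thr1.r1=0
thr1.r0=0 thr1.r1=1
thr1.r0=1 thr1.r1=1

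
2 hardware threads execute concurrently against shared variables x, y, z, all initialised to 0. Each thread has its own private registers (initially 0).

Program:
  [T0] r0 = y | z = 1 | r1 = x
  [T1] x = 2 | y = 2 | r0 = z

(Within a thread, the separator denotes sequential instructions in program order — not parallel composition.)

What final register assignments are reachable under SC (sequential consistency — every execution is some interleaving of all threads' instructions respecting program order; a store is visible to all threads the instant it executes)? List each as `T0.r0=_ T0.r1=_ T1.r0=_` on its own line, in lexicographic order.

outcome vector order: (T0.r0,T0.r1,T1.r0)
|SC outcomes| = 5

T0.r0=0 T0.r1=0 T1.r0=1
T0.r0=0 T0.r1=2 T1.r0=0
T0.r0=0 T0.r1=2 T1.r0=1
T0.r0=2 T0.r1=2 T1.r0=0
T0.r0=2 T0.r1=2 T1.r0=1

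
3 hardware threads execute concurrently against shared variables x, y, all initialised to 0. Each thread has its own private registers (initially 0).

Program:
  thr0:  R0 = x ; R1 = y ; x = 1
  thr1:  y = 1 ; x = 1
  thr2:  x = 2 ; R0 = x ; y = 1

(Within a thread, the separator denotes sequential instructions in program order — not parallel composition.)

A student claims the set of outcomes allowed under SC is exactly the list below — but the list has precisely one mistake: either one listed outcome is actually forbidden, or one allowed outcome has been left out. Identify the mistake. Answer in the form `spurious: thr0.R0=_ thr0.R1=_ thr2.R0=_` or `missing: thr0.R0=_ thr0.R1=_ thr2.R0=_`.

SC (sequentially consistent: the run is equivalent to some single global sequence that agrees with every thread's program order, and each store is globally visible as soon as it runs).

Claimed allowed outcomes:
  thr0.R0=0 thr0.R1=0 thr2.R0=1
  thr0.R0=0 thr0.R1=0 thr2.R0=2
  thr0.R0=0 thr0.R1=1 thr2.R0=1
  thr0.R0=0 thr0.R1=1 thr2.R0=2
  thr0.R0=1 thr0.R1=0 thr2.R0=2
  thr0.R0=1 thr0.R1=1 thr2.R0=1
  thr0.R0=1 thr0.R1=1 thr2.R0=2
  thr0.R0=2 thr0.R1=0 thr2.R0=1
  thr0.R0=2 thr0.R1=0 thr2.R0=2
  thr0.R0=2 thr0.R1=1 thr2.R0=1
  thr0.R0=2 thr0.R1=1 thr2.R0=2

spurious: thr0.R0=1 thr0.R1=0 thr2.R0=2

outcome vector order: (thr0.R0,thr0.R1,thr2.R0)
SC (10): <0 0 1>; <0 0 2>; <0 1 1>; <0 1 2>; <1 1 1>; <1 1 2>; <2 0 1>; <2 0 2>; <2 1 1>; <2 1 2>
claimed∖SC = {<1 0 2>}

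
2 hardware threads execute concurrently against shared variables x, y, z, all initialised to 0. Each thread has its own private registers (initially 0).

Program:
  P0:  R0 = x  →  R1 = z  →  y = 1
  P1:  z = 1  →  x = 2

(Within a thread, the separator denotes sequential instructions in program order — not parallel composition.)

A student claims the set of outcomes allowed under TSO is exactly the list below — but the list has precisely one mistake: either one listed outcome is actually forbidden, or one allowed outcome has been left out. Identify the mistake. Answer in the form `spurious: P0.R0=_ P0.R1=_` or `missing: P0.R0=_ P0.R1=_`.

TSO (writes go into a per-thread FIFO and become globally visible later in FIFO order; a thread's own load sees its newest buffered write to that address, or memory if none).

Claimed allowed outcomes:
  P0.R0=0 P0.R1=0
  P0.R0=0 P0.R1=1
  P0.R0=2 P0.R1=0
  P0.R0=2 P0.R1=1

spurious: P0.R0=2 P0.R1=0

outcome vector order: (P0.R0,P0.R1)
under TSO → 0/0 0/1 2/1
claimed∖TSO = {2/0}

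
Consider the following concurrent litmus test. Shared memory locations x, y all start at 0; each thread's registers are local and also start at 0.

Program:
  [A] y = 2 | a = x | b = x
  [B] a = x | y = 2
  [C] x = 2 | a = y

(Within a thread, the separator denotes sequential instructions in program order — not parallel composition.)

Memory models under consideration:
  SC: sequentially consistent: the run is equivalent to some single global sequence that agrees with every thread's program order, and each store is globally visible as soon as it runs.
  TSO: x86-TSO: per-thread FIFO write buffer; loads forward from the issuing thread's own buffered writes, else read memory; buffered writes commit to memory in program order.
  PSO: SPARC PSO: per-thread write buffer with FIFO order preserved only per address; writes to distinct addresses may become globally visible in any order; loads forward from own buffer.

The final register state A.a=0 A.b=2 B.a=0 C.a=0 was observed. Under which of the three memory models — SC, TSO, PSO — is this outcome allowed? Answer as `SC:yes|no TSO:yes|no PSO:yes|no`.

outcome vector order: (A.a,A.b,B.a,C.a)
under SC → 0/0/0/2, 0/0/2/2, 0/2/0/2, 0/2/2/2, 2/2/0/0, 2/2/0/2, 2/2/2/0, 2/2/2/2
under TSO → 0/0/0/0, 0/0/0/2, 0/0/2/0, 0/0/2/2, 0/2/0/0, 0/2/0/2, 0/2/2/0, 0/2/2/2, 2/2/0/0, 2/2/0/2, 2/2/2/0, 2/2/2/2
under PSO → 0/0/0/0, 0/0/0/2, 0/0/2/0, 0/0/2/2, 0/2/0/0, 0/2/0/2, 0/2/2/0, 0/2/2/2, 2/2/0/0, 2/2/0/2, 2/2/2/0, 2/2/2/2
target 0/2/0/0 ∈ {TSO,PSO}

SC:no TSO:yes PSO:yes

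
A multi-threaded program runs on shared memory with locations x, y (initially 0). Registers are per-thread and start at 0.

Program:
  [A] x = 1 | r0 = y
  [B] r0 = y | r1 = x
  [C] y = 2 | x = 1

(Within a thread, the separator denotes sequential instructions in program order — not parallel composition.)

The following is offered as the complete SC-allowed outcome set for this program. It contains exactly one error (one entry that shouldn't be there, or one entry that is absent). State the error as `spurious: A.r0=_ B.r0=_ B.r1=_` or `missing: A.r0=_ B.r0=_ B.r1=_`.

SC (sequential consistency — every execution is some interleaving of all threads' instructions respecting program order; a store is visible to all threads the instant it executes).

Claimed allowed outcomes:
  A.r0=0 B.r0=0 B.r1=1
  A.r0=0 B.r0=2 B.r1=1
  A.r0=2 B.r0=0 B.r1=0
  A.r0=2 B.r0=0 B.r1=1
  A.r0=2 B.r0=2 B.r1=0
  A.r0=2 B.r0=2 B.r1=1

outcome vector order: (A.r0,B.r0,B.r1)
SC: 7 outcomes — {0/0/0 0/0/1 0/2/1 2/0/0 2/0/1 2/2/0 2/2/1}
SC∖claimed = {0/0/0}

missing: A.r0=0 B.r0=0 B.r1=0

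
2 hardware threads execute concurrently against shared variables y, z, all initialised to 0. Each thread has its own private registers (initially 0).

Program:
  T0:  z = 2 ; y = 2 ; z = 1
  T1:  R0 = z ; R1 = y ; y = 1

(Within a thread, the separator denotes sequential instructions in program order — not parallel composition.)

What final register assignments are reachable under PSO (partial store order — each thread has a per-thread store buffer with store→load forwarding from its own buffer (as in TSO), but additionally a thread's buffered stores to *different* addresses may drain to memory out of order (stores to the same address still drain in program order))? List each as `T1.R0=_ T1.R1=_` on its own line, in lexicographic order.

T1.R0=0 T1.R1=0
T1.R0=0 T1.R1=2
T1.R0=1 T1.R1=0
T1.R0=1 T1.R1=2
T1.R0=2 T1.R1=0
T1.R0=2 T1.R1=2

outcome vector order: (T1.R0,T1.R1)
|PSO outcomes| = 6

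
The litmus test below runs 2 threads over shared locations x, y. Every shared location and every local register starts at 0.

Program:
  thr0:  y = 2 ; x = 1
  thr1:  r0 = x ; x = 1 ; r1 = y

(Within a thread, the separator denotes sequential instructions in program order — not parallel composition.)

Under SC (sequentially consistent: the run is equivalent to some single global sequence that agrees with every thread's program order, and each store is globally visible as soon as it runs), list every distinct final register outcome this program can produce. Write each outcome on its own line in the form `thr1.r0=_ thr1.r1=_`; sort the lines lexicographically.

outcome vector order: (thr1.r0,thr1.r1)
|SC outcomes| = 3

thr1.r0=0 thr1.r1=0
thr1.r0=0 thr1.r1=2
thr1.r0=1 thr1.r1=2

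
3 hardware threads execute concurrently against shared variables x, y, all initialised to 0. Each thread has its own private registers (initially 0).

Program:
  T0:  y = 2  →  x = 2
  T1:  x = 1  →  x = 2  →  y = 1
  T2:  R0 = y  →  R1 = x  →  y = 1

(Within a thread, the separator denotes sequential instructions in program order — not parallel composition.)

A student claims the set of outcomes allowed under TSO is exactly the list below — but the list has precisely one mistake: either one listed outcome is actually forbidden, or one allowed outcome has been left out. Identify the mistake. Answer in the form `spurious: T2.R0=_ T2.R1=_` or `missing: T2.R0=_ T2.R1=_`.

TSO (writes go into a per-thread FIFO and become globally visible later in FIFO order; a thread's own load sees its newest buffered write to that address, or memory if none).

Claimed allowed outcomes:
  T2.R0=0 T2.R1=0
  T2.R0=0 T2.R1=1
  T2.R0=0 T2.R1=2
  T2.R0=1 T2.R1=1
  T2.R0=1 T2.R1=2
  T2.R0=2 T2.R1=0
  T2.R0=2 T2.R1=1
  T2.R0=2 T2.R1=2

outcome vector order: (T2.R0,T2.R1)
under TSO → (0,0), (0,1), (0,2), (1,2), (2,0), (2,1), (2,2)
claimed∖TSO = {(1,1)}

spurious: T2.R0=1 T2.R1=1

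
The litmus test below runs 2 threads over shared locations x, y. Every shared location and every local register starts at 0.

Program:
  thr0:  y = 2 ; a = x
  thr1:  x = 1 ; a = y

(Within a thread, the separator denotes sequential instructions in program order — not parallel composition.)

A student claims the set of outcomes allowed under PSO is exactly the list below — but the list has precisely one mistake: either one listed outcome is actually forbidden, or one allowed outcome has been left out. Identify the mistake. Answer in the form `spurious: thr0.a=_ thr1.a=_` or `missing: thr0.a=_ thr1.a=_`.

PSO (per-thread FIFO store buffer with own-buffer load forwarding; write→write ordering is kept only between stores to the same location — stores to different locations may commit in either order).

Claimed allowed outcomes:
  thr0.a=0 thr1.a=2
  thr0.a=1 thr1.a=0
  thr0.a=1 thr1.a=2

missing: thr0.a=0 thr1.a=0

outcome vector order: (thr0.a,thr1.a)
under PSO → <0 0>, <0 2>, <1 0>, <1 2>
PSO∖claimed = {<0 0>}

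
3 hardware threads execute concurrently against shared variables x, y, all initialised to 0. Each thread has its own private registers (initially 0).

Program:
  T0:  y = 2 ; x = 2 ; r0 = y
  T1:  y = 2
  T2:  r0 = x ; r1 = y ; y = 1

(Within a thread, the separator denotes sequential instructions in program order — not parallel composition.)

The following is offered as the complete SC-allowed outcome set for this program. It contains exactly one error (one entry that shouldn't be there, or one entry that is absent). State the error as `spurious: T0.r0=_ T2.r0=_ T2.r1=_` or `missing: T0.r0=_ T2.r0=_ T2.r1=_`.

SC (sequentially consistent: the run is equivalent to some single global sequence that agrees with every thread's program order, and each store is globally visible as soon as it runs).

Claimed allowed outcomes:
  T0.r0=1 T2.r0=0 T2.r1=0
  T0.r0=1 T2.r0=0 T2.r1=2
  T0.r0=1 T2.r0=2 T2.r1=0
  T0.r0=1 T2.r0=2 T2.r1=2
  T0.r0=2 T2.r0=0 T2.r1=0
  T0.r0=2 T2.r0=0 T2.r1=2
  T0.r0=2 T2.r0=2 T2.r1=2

spurious: T0.r0=1 T2.r0=2 T2.r1=0

outcome vector order: (T0.r0,T2.r0,T2.r1)
SC (6): 100, 102, 122, 200, 202, 222
claimed∖SC = {120}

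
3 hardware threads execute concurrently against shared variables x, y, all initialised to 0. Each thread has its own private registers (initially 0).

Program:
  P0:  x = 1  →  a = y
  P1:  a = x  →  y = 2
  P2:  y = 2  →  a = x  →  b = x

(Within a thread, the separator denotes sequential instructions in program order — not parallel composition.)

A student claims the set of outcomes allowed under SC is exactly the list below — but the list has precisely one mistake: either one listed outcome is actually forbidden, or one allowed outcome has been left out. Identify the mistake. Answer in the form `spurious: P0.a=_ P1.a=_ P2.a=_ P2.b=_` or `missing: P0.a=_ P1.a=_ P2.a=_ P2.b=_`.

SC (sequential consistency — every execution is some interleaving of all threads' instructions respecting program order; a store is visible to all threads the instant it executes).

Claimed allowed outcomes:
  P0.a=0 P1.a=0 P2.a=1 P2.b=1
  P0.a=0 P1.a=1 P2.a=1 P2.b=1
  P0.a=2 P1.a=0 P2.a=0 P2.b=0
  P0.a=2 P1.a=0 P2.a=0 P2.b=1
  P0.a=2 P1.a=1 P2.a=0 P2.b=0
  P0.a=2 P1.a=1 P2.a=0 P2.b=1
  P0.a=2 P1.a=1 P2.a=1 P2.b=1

missing: P0.a=2 P1.a=0 P2.a=1 P2.b=1

outcome vector order: (P0.a,P1.a,P2.a,P2.b)
SC: 8 outcomes — {0/0/1/1 0/1/1/1 2/0/0/0 2/0/0/1 2/0/1/1 2/1/0/0 2/1/0/1 2/1/1/1}
SC∖claimed = {2/0/1/1}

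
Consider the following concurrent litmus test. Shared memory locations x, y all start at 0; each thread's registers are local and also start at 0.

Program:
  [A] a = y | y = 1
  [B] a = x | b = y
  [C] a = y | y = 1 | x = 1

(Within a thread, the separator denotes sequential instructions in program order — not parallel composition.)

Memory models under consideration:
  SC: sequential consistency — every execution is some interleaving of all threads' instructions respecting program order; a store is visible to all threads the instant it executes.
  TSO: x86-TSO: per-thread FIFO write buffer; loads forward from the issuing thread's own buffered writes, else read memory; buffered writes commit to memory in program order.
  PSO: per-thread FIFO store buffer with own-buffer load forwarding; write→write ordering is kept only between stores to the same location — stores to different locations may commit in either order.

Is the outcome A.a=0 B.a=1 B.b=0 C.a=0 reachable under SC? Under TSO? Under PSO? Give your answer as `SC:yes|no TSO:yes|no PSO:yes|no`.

SC:no TSO:no PSO:yes

outcome vector order: (A.a,B.a,B.b,C.a)
SC: 9 outcomes — {0/0/0/0, 0/0/0/1, 0/0/1/0, 0/0/1/1, 0/1/1/0, 0/1/1/1, 1/0/0/0, 1/0/1/0, 1/1/1/0}
TSO: 9 outcomes — {0/0/0/0, 0/0/0/1, 0/0/1/0, 0/0/1/1, 0/1/1/0, 0/1/1/1, 1/0/0/0, 1/0/1/0, 1/1/1/0}
PSO: 11 outcomes — {0/0/0/0, 0/0/0/1, 0/0/1/0, 0/0/1/1, 0/1/0/0, 0/1/1/0, 0/1/1/1, 1/0/0/0, 1/0/1/0, 1/1/0/0, 1/1/1/0}
target 0/1/0/0 ∈ {PSO}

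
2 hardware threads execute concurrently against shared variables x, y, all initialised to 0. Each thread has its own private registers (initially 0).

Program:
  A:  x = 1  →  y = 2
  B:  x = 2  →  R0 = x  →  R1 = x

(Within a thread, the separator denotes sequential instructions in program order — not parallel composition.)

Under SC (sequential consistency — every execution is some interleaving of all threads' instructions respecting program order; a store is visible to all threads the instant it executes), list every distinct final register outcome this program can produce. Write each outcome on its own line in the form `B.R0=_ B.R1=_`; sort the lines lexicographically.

outcome vector order: (B.R0,B.R1)
|SC outcomes| = 3

B.R0=1 B.R1=1
B.R0=2 B.R1=1
B.R0=2 B.R1=2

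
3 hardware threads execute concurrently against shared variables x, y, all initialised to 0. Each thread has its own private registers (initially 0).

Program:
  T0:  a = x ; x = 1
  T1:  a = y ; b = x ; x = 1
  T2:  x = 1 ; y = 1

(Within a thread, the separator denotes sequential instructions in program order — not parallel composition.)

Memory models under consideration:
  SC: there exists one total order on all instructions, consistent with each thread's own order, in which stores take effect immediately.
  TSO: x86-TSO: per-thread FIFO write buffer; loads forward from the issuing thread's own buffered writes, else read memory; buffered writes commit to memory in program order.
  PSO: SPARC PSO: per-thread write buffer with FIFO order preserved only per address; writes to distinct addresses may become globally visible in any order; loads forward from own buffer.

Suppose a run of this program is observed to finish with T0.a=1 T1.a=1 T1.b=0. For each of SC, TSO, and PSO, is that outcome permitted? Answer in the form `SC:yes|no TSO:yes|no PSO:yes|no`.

SC:no TSO:no PSO:yes

outcome vector order: (T0.a,T1.a,T1.b)
SC (6): 0/0/0 0/0/1 0/1/1 1/0/0 1/0/1 1/1/1
TSO (6): 0/0/0 0/0/1 0/1/1 1/0/0 1/0/1 1/1/1
PSO (8): 0/0/0 0/0/1 0/1/0 0/1/1 1/0/0 1/0/1 1/1/0 1/1/1
target 1/1/0 ∈ {PSO}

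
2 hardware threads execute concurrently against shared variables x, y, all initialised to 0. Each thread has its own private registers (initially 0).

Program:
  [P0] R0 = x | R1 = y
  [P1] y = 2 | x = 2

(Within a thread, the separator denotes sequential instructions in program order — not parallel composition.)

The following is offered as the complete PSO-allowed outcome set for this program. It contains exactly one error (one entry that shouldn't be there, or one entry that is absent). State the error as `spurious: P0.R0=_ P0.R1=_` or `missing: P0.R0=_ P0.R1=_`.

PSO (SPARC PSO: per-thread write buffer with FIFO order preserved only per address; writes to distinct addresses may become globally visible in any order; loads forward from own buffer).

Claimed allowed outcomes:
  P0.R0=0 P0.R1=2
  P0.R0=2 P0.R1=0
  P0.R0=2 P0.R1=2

outcome vector order: (P0.R0,P0.R1)
under PSO → 00; 02; 20; 22
PSO∖claimed = {00}

missing: P0.R0=0 P0.R1=0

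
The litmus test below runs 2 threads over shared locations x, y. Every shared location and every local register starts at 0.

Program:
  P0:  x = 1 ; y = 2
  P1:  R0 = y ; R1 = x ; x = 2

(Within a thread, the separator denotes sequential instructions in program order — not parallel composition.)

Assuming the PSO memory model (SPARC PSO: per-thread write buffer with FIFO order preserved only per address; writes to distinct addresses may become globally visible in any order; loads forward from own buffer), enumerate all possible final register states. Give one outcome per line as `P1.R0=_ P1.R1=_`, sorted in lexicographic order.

outcome vector order: (P1.R0,P1.R1)
|PSO outcomes| = 4

P1.R0=0 P1.R1=0
P1.R0=0 P1.R1=1
P1.R0=2 P1.R1=0
P1.R0=2 P1.R1=1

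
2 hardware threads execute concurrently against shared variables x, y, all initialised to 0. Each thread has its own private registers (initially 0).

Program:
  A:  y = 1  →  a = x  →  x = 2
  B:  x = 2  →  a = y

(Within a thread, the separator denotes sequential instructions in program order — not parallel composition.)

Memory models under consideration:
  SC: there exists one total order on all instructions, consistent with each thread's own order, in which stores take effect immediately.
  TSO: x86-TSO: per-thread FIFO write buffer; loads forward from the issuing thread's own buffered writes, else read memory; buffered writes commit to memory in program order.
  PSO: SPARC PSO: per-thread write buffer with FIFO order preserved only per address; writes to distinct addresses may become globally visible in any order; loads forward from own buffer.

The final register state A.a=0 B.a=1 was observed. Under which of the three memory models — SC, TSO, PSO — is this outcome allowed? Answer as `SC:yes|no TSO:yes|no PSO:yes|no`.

outcome vector order: (A.a,B.a)
under SC → <0 1>; <2 0>; <2 1>
under TSO → <0 0>; <0 1>; <2 0>; <2 1>
under PSO → <0 0>; <0 1>; <2 0>; <2 1>
target <0 1> ∈ {SC,TSO,PSO}

SC:yes TSO:yes PSO:yes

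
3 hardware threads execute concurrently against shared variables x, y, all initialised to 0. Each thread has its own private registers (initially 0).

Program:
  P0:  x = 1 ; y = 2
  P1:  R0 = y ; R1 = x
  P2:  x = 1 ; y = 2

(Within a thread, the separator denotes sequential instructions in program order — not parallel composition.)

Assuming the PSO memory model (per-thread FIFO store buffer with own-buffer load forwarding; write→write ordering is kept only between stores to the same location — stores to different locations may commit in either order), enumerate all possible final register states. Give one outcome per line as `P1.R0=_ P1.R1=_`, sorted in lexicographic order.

P1.R0=0 P1.R1=0
P1.R0=0 P1.R1=1
P1.R0=2 P1.R1=0
P1.R0=2 P1.R1=1

outcome vector order: (P1.R0,P1.R1)
|PSO outcomes| = 4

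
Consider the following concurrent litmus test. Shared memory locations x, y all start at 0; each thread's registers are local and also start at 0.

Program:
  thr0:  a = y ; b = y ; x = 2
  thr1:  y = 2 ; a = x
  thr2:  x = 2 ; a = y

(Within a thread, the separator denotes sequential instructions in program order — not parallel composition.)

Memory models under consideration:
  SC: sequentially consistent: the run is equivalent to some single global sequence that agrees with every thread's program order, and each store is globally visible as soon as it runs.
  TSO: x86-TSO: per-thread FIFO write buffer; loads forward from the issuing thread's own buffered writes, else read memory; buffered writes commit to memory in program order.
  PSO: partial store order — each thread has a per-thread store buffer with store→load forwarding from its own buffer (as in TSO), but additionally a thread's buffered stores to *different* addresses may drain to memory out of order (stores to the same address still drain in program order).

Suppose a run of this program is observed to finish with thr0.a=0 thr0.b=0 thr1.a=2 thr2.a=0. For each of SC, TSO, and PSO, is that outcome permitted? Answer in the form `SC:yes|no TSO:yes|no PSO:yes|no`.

outcome vector order: (thr0.a,thr0.b,thr1.a,thr2.a)
under SC → 0002; 0020; 0022; 0202; 0220; 0222; 2202; 2220; 2222
under TSO → 0000; 0002; 0020; 0022; 0200; 0202; 0220; 0222; 2200; 2202; 2220; 2222
under PSO → 0000; 0002; 0020; 0022; 0200; 0202; 0220; 0222; 2200; 2202; 2220; 2222
target 0020 ∈ {SC,TSO,PSO}

SC:yes TSO:yes PSO:yes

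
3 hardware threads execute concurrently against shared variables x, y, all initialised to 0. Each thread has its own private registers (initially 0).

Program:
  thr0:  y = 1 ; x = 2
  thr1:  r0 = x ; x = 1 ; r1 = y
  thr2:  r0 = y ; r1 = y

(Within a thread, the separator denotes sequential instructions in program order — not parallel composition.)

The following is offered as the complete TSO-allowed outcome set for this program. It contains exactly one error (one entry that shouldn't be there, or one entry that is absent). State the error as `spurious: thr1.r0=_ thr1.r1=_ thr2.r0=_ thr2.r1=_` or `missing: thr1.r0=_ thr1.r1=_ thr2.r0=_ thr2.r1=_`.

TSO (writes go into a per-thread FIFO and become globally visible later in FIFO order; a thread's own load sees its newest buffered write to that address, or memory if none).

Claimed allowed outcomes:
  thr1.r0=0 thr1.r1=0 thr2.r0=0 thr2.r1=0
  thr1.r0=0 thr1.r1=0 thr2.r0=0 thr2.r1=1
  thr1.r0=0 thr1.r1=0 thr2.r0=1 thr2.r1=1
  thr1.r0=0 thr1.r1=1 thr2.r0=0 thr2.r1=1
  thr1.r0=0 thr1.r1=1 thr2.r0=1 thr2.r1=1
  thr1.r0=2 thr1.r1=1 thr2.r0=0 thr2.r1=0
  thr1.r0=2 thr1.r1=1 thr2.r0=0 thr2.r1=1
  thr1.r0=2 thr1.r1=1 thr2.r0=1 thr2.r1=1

outcome vector order: (thr1.r0,thr1.r1,thr2.r0,thr2.r1)
under TSO → 0/0/0/0, 0/0/0/1, 0/0/1/1, 0/1/0/0, 0/1/0/1, 0/1/1/1, 2/1/0/0, 2/1/0/1, 2/1/1/1
TSO∖claimed = {0/1/0/0}

missing: thr1.r0=0 thr1.r1=1 thr2.r0=0 thr2.r1=0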